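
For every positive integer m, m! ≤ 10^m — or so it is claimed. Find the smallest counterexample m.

A counterexample is any positive integer m such that m! > 10^m; we check each in order.
For m = 1, 2, 3, 4, …, 22, 23, 24 the conclusion holds.
m = 25: m! = 15511210043330985984000000 and 10^m = 10000000000000000000000000, so 15511210043330985984000000 > 10000000000000000000000000.

m = 25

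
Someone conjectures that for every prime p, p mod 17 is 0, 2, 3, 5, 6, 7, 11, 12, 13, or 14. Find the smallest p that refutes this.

Check each prime p in order until the claim fails.
The first 13 eligible values, up to p = 41, all satisfy the conclusion.
p = 43: 43 mod 17 = 9 — not in {0, 2, 3, 5, 6, 7, 11, 12, 13, 14}.
Hence p = 43 is a counterexample.

p = 43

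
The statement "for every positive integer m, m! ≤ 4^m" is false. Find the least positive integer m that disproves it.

m = 9

Check each positive integer m in order until m! > 4^m.
The first 8 eligible values, up to m = 8, all satisfy the conclusion.
m = 9: m! = 362880 and 4^m = 262144, so 362880 > 262144.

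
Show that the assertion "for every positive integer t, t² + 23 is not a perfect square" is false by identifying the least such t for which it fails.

We need the least positive integer t for which t² + 23 is a perfect square.
For t = 1, 2, 3, 4, 5, 6, 7, 8, 9, 10 the conclusion holds.
t = 11: 11² + 23 = 144 = 12², a perfect square.
So t = 11 is the smallest counterexample.

t = 11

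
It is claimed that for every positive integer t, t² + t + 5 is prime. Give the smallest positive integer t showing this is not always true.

t = 4

For t = 1, 2, 3 the conclusion holds.
t = 4: t² + t + 5 = 25 = 5 × 5, composite.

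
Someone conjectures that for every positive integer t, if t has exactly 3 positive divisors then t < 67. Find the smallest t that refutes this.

t = 121

For t = 4, 9, 25, 49 the conclusion holds.
t = 121: τ(121) = 3; 121 ≥ 67.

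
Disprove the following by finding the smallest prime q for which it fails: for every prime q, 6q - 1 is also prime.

q = 11

Check each prime q in order until 6q - 1 is not prime.
q = 2: 6q - 1 = 11, prime.
q = 3: 6q - 1 = 17, prime.
q = 5: 6q - 1 = 29, prime.
q = 7: 6q - 1 = 41, prime.
q = 11: 6q - 1 = 65 = 5 × 13, not prime.
Hence q = 11 is a counterexample.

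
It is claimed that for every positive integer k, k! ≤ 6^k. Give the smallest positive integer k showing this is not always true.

k = 14

For k = 1, 2, 3, 4, …, 11, 12, 13 the conclusion holds.
k = 14: k! = 87178291200 and 6^k = 78364164096, so 87178291200 > 78364164096.
Thus k = 14 disproves the claim, and no smaller k works.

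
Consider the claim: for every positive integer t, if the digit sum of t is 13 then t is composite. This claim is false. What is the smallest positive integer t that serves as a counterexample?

We need the least positive integer t for which the digit sum of t is 13 but t is prime.
For t = 49, 58 the conclusion holds.
t = 67: digit sum 13; 67 is prime, not composite.
So t = 67 is the smallest counterexample.

t = 67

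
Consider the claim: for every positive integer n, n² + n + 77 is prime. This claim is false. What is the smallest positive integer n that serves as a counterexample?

For n = 1, 2, 3, 4, 5 the conclusion holds.
n = 6: n² + n + 77 = 119 = 7 × 17, composite.

n = 6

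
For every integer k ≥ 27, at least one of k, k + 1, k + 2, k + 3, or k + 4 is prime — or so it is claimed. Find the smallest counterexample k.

We need the least integer k ≥ 27 for which k, k + 1, k + 2, k + 3, k + 4 are all composite.
k = 27: 29 is prime.
k = 28: 29 is prime.
k = 29: 29 is prime.
k = 30: 31 is prime.
k = 31: 31 is prime.
k = 32: 32 = 2 × 16; 33 = 3 × 11; 34 = 2 × 17; 35 = 5 × 7; 36 = 2 × 18 — all composite.
Hence k = 32 is a counterexample.

k = 32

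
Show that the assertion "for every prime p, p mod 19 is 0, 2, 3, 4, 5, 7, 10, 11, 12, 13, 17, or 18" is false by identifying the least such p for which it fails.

p = 47

Check each prime p in order until the claim fails.
The first 14 eligible values, up to p = 43, all satisfy the conclusion.
p = 47: 47 mod 19 = 9 — not in {0, 2, 3, 4, 5, 7, 10, 11, 12, 13, 17, 18}.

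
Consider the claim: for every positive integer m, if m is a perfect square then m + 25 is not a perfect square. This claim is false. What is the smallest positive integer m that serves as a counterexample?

m = 144

We need the least positive integer m for which m is a perfect square but m + 25 is a perfect square.
The first 11 eligible values, up to m = 121, all satisfy the conclusion.
m = 144: 144 = 12² and 144 + 25 = 169 = 13².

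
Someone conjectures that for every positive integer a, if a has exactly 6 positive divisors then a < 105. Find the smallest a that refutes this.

a = 116

Check each positive integer a in order until a has exactly 6 positive divisors but the claim fails.
The first 16 eligible values, up to a = 99, all satisfy the conclusion.
a = 116: τ(116) = 6; 116 ≥ 105.
Thus a = 116 disproves the claim, and no smaller a works.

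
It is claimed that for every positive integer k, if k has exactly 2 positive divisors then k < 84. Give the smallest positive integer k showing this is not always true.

k = 89

Check each positive integer k in order until k has exactly 2 positive divisors but the claim fails.
For k = 2, 3, 5, 7, …, 73, 79, 83 the conclusion holds.
k = 89: τ(89) = 2; 89 ≥ 84.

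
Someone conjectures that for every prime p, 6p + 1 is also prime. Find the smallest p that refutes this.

A counterexample is any prime p such that 6p + 1 is not prime; we check each in order.
The first 7 eligible values, up to p = 17, all satisfy the conclusion.
p = 19: 6p + 1 = 115 = 5 × 23, not prime.
So p = 19 is the smallest counterexample.

p = 19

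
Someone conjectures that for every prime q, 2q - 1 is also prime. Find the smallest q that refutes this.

Check each prime q in order until 2q - 1 is not prime.
q = 2: 2q - 1 = 3, prime.
q = 3: 2q - 1 = 5, prime.
q = 5: 2q - 1 = 9 = 3 × 3, not prime.
So q = 5 is the smallest counterexample.

q = 5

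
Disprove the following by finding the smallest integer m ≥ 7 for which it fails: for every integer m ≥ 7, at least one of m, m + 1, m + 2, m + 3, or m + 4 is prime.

The first 17 eligible values, up to m = 23, all satisfy the conclusion.
m = 24: 24 = 2 × 12; 25 = 5 × 5; 26 = 2 × 13; 27 = 3 × 9; 28 = 2 × 14 — all composite.

m = 24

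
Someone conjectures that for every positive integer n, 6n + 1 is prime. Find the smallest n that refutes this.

n = 4

A counterexample is any positive integer n such that 6n + 1 is not prime; we check each in order.
n = 1: 6n + 1 = 7, prime.
n = 2: 6n + 1 = 13, prime.
n = 3: 6n + 1 = 19, prime.
n = 4: 6n + 1 = 25 = 5 × 5, composite.
Thus n = 4 disproves the claim, and no smaller n works.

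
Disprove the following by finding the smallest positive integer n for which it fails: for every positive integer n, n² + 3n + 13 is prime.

We need the least positive integer n for which n² + 3n + 13 is not prime.
n = 1: n² + 3n + 13 = 17, prime.
n = 2: n² + 3n + 13 = 23, prime.
n = 3: n² + 3n + 13 = 31, prime.
n = 4: n² + 3n + 13 = 41, prime.
n = 5: n² + 3n + 13 = 53, prime.
n = 6: n² + 3n + 13 = 67, prime.
n = 7: n² + 3n + 13 = 83, prime.
n = 8: n² + 3n + 13 = 101, prime.
n = 9: n² + 3n + 13 = 121 = 11 × 11, composite.

n = 9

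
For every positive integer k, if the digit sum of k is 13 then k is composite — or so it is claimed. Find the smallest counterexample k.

k = 67

A counterexample is any positive integer k such that the digit sum of k is 13 but k is prime; we check each in order.
For k = 49, 58 the conclusion holds.
k = 67: digit sum 13; 67 is prime, not composite.
Hence k = 67 is a counterexample.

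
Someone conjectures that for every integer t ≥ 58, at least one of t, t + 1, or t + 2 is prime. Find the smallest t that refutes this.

The first 4 eligible values, up to t = 61, all satisfy the conclusion.
t = 62: 62 = 2 × 31; 63 = 3 × 21; 64 = 2 × 32 — all composite.
So t = 62 is the smallest counterexample.

t = 62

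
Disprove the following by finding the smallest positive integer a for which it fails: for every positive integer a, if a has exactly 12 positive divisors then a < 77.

We need the least positive integer a for which a has exactly 12 positive divisors but the claim fails.
a = 60: τ(60) = 12; 60 < 77.
a = 72: τ(72) = 12; 72 < 77.
a = 84: τ(84) = 12; 84 ≥ 77.

a = 84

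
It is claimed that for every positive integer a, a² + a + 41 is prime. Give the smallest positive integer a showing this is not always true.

a = 40

Check each positive integer a in order until a² + a + 41 is not prime.
For a = 1, 2, 3, 4, …, 37, 38, 39 the conclusion holds.
a = 40: a² + a + 41 = 1681 = 41 × 41, composite.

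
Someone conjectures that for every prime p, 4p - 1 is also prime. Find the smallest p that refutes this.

p = 2: 4p - 1 = 7, prime.
p = 3: 4p - 1 = 11, prime.
p = 5: 4p - 1 = 19, prime.
p = 7: 4p - 1 = 27 = 3 × 9, not prime.
Thus p = 7 disproves the claim, and no smaller p works.

p = 7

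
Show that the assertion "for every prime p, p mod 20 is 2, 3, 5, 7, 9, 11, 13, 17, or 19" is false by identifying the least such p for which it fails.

p = 41

We need the least prime p for which the claim fails.
For p = 2, 3, 5, 7, …, 29, 31, 37 the conclusion holds.
p = 41: 41 mod 20 = 1 — not in {2, 3, 5, 7, 9, 11, 13, 17, 19}.
Thus p = 41 disproves the claim, and no smaller p works.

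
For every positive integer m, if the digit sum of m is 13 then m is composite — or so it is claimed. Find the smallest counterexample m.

A counterexample is any positive integer m such that the digit sum of m is 13 but m is prime; we check each in order.
For m = 49, 58 the conclusion holds.
m = 67: digit sum 13; 67 is prime, not composite.
Thus m = 67 disproves the claim, and no smaller m works.

m = 67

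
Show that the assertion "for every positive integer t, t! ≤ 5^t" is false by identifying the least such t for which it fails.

A counterexample is any positive integer t such that t! > 5^t; we check each in order.
The first 11 eligible values, up to t = 11, all satisfy the conclusion.
t = 12: t! = 479001600 and 5^t = 244140625, so 479001600 > 244140625.
So t = 12 is the smallest counterexample.

t = 12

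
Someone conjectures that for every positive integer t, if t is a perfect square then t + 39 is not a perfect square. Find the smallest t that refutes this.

Check each positive integer t in order until t is a perfect square but t + 39 is a perfect square.
For t = 1, 4, 9, 16 the conclusion holds.
t = 25: 25 = 5² and 25 + 39 = 64 = 8².
So t = 25 is the smallest counterexample.

t = 25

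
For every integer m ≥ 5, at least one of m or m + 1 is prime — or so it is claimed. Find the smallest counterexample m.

Check each integer m ≥ 5 in order until m, m + 1 are both composite.
For m = 5, 6, 7 the conclusion holds.
m = 8: 8 = 2 × 4; 9 = 3 × 3 — both composite.

m = 8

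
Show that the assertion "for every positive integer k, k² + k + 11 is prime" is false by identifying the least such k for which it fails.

A counterexample is any positive integer k such that k² + k + 11 is not prime; we check each in order.
For k = 1, 2, 3, 4, 5, 6, 7, 8, 9 the conclusion holds.
k = 10: k² + k + 11 = 121 = 11 × 11, composite.

k = 10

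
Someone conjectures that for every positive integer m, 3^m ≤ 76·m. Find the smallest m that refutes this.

m = 1: 3^m = 3 and 76·m = 76, so 3 ≤ 76.
m = 2: 3^m = 9 and 76·m = 152, so 9 ≤ 152.
m = 3: 3^m = 27 and 76·m = 228, so 27 ≤ 228.
m = 4: 3^m = 81 and 76·m = 304, so 81 ≤ 304.
m = 5: 3^m = 243 and 76·m = 380, so 243 ≤ 380.
m = 6: 3^m = 729 and 76·m = 456, so 729 > 456.
Thus m = 6 disproves the claim, and no smaller m works.

m = 6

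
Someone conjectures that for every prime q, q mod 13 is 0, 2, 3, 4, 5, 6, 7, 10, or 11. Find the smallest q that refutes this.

We need the least prime q for which the claim fails.
For q = 2, 3, 5, 7, …, 37, 41, 43 the conclusion holds.
q = 47: 47 mod 13 = 8 — not in {0, 2, 3, 4, 5, 6, 7, 10, 11}.

q = 47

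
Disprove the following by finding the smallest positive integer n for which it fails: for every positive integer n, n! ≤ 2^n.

n = 4

n = 1: n! = 1 and 2^n = 2, so 1 ≤ 2.
n = 2: n! = 2 and 2^n = 4, so 2 ≤ 4.
n = 3: n! = 6 and 2^n = 8, so 6 ≤ 8.
n = 4: n! = 24 and 2^n = 16, so 24 > 16.
Hence n = 4 is a counterexample.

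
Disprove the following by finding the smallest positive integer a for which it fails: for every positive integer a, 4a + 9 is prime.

A counterexample is any positive integer a such that 4a + 9 is not prime; we check each in order.
For a = 1, 2 the conclusion holds.
a = 3: 4a + 9 = 21 = 3 × 7, composite.
Thus a = 3 disproves the claim, and no smaller a works.

a = 3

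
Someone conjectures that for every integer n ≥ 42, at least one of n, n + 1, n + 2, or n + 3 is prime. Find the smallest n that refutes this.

n = 48

We need the least integer n ≥ 42 for which n, n + 1, n + 2, n + 3 are all composite.
For n = 42, 43, 44, 45, 46, 47 the conclusion holds.
n = 48: 48 = 2 × 24; 49 = 7 × 7; 50 = 2 × 25; 51 = 3 × 17 — all composite.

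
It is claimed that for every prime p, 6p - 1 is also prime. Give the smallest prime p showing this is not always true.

p = 11

For p = 2, 3, 5, 7 the conclusion holds.
p = 11: 6p - 1 = 65 = 5 × 13, not prime.
So p = 11 is the smallest counterexample.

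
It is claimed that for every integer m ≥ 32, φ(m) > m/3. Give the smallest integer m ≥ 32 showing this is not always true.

We need the least integer m ≥ 32 for which the claim fails.
For m = 32, 33, 34, 35 the conclusion holds.
m = 36: φ(36) = 12 and 36/3 = 12, so φ(36) ≤ 36/3.
Thus m = 36 disproves the claim, and no smaller m works.

m = 36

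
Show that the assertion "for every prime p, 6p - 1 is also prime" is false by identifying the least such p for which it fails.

p = 2: 6p - 1 = 11, prime.
p = 3: 6p - 1 = 17, prime.
p = 5: 6p - 1 = 29, prime.
p = 7: 6p - 1 = 41, prime.
p = 11: 6p - 1 = 65 = 5 × 13, not prime.
Hence p = 11 is a counterexample.

p = 11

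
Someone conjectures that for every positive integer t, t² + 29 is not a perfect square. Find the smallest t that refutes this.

For t = 1, 2, 3, 4, …, 11, 12, 13 the conclusion holds.
t = 14: 14² + 29 = 225 = 15², a perfect square.
Hence t = 14 is a counterexample.

t = 14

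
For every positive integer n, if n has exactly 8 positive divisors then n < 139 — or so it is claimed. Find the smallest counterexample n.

The first 20 eligible values, up to n = 138, all satisfy the conclusion.
n = 152: τ(152) = 8; 152 ≥ 139.
So n = 152 is the smallest counterexample.

n = 152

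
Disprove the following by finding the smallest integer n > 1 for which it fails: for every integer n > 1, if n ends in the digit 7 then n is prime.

n = 27

Check each integer n > 1 in order until n ends in the digit 7 but n is not prime.
n = 7: 7 ends in 7 and is prime.
n = 17: 17 ends in 7 and is prime.
n = 27: 27 ends in 7; 27 = 3 × 9, composite.
Hence n = 27 is a counterexample.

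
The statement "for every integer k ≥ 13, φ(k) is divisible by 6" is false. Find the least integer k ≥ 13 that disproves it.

k = 15

We need the least integer k ≥ 13 for which φ(k) is not divisible by 6.
k = 13: φ(13) = 12; 12 mod 6 = 0.
k = 14: φ(14) = 6; 6 mod 6 = 0.
k = 15: φ(15) = 8; 8 mod 6 = 2.
So k = 15 is the smallest counterexample.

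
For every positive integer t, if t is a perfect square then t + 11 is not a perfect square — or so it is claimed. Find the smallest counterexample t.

t = 25

A counterexample is any positive integer t such that t is a perfect square but t + 11 is a perfect square; we check each in order.
For t = 1, 4, 9, 16 the conclusion holds.
t = 25: 25 = 5² and 25 + 11 = 36 = 6².
Hence t = 25 is a counterexample.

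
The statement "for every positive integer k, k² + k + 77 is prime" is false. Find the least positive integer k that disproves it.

The first 5 eligible values, up to k = 5, all satisfy the conclusion.
k = 6: k² + k + 77 = 119 = 7 × 17, composite.
Thus k = 6 disproves the claim, and no smaller k works.

k = 6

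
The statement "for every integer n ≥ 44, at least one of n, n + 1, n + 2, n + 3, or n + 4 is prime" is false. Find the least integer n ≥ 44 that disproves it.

n = 48

A counterexample is any integer n ≥ 44 such that n, n + 1, n + 2, n + 3, n + 4 are all composite; we check each in order.
n = 44: 47 is prime.
n = 45: 47 is prime.
n = 46: 47 is prime.
n = 47: 47 is prime.
n = 48: 48 = 2 × 24; 49 = 7 × 7; 50 = 2 × 25; 51 = 3 × 17; 52 = 2 × 26 — all composite.
Thus n = 48 disproves the claim, and no smaller n works.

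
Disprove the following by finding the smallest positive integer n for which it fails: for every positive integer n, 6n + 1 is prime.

n = 4

A counterexample is any positive integer n such that 6n + 1 is not prime; we check each in order.
For n = 1, 2, 3 the conclusion holds.
n = 4: 6n + 1 = 25 = 5 × 5, composite.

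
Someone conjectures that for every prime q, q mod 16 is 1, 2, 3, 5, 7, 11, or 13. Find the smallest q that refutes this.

We need the least prime q for which the claim fails.
For q = 2, 3, 5, 7, 11, 13, 17, 19, 23, 29 the conclusion holds.
q = 31: 31 mod 16 = 15 — not in {1, 2, 3, 5, 7, 11, 13}.
Hence q = 31 is a counterexample.

q = 31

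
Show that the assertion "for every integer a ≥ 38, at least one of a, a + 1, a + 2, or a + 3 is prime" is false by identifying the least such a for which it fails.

a = 48

A counterexample is any integer a ≥ 38 such that a, a + 1, a + 2, a + 3 are all composite; we check each in order.
For a = 38, 39, 40, 41, 42, 43, 44, 45, 46, 47 the conclusion holds.
a = 48: 48 = 2 × 24; 49 = 7 × 7; 50 = 2 × 25; 51 = 3 × 17 — all composite.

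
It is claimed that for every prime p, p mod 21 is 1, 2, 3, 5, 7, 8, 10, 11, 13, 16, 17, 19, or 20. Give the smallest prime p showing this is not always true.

The first 18 eligible values, up to p = 61, all satisfy the conclusion.
p = 67: 67 mod 21 = 4 — not in {1, 2, 3, 5, 7, 8, 10, 11, 13, 16, 17, 19, 20}.

p = 67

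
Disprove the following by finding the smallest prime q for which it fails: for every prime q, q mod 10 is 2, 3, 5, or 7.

q = 11

Check each prime q in order until the claim fails.
For q = 2, 3, 5, 7 the conclusion holds.
q = 11: 11 mod 10 = 1 — not in {2, 3, 5, 7}.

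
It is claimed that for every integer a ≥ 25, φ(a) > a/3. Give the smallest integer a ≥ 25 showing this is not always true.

A counterexample is any integer a ≥ 25 such that the claim fails; we check each in order.
a = 25: φ(25) = 20 and 25/3 = 25/3, so φ(25) > 25/3.
a = 26: φ(26) = 12 and 26/3 = 26/3, so φ(26) > 26/3.
a = 27: φ(27) = 18 and 27/3 = 9, so φ(27) > 27/3.
a = 28: φ(28) = 12 and 28/3 = 28/3, so φ(28) > 28/3.
a = 29: φ(29) = 28 and 29/3 = 29/3, so φ(29) > 29/3.
a = 30: φ(30) = 8 and 30/3 = 10, so φ(30) ≤ 30/3.

a = 30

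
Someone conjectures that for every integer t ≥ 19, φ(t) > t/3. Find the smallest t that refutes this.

The first 5 eligible values, up to t = 23, all satisfy the conclusion.
t = 24: φ(24) = 8 and 24/3 = 8, so φ(24) ≤ 24/3.
Hence t = 24 is a counterexample.

t = 24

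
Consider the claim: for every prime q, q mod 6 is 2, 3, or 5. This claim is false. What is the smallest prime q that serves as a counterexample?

q = 7

Check each prime q in order until the claim fails.
q = 2: 2 mod 6 = 2.
q = 3: 3 mod 6 = 3.
q = 5: 5 mod 6 = 5.
q = 7: 7 mod 6 = 1 — not in {2, 3, 5}.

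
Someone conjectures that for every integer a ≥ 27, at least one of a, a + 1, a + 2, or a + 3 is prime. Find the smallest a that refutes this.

a = 32

The first 5 eligible values, up to a = 31, all satisfy the conclusion.
a = 32: 32 = 2 × 16; 33 = 3 × 11; 34 = 2 × 17; 35 = 5 × 7 — all composite.
So a = 32 is the smallest counterexample.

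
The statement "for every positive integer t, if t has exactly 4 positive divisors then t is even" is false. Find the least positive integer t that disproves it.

Check each positive integer t in order until t has exactly 4 positive divisors but t is odd.
For t = 6, 8, 10, 14 the conclusion holds.
t = 15: divisors of 15: 1, 3, 5, 15; 15 is odd.
So t = 15 is the smallest counterexample.

t = 15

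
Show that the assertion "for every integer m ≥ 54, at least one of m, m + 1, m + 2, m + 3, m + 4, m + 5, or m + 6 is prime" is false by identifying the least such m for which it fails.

Check each integer m ≥ 54 in order until m, m + 1, m + 2, m + 3, m + 4, m + 5, m + 6 are all composite.
For m = 54, 55, 56, 57, …, 87, 88, 89 the conclusion holds.
m = 90: 90 = 2 × 45; 91 = 7 × 13; 92 = 2 × 46; 93 = 3 × 31; 94 = 2 × 47; 95 = 5 × 19; 96 = 2 × 48 — all composite.

m = 90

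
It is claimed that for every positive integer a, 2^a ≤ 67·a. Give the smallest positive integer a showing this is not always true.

a = 10

For a = 1, 2, 3, 4, 5, 6, 7, 8, 9 the conclusion holds.
a = 10: 2^a = 1024 and 67·a = 670, so 1024 > 670.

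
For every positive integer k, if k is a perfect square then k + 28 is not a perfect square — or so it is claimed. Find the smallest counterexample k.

k = 36

For k = 1, 4, 9, 16, 25 the conclusion holds.
k = 36: 36 = 6² and 36 + 28 = 64 = 8².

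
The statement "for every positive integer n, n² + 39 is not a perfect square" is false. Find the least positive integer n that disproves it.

n = 5

n = 1: 1² + 39 = 40, not a perfect square.
n = 2: 2² + 39 = 43, not a perfect square.
n = 3: 3² + 39 = 48, not a perfect square.
n = 4: 4² + 39 = 55, not a perfect square.
n = 5: 5² + 39 = 64 = 8², a perfect square.
So n = 5 is the smallest counterexample.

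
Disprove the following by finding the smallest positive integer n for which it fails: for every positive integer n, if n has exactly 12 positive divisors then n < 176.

n = 198

The first 12 eligible values, up to n = 160, all satisfy the conclusion.
n = 198: τ(198) = 12; 198 ≥ 176.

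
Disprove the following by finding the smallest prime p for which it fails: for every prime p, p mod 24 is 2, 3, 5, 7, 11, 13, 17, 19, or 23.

We need the least prime p for which the claim fails.
For p = 2, 3, 5, 7, …, 61, 67, 71 the conclusion holds.
p = 73: 73 mod 24 = 1 — not in {2, 3, 5, 7, 11, 13, 17, 19, 23}.
Thus p = 73 disproves the claim, and no smaller p works.

p = 73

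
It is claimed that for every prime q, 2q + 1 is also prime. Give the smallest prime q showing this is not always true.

We need the least prime q for which 2q + 1 is not prime.
For q = 2, 3, 5 the conclusion holds.
q = 7: 2q + 1 = 15 = 3 × 5, not prime.
Thus q = 7 disproves the claim, and no smaller q works.

q = 7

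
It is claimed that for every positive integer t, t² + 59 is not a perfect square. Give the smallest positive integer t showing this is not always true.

A counterexample is any positive integer t such that t² + 59 is a perfect square; we check each in order.
The first 28 eligible values, up to t = 28, all satisfy the conclusion.
t = 29: 29² + 59 = 900 = 30², a perfect square.

t = 29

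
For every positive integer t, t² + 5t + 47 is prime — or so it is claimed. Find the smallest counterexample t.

t = 38

We need the least positive integer t for which t² + 5t + 47 is not prime.
For t = 1, 2, 3, 4, …, 35, 36, 37 the conclusion holds.
t = 38: t² + 5t + 47 = 1681 = 41 × 41, composite.
Thus t = 38 disproves the claim, and no smaller t works.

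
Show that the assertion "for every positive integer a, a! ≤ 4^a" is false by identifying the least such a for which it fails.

A counterexample is any positive integer a such that a! > 4^a; we check each in order.
The first 8 eligible values, up to a = 8, all satisfy the conclusion.
a = 9: a! = 362880 and 4^a = 262144, so 362880 > 262144.

a = 9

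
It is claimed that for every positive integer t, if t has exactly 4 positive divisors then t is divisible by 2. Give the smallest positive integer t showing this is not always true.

t = 6: τ(6) = 4; 6 mod 2 = 0.
t = 8: τ(8) = 4; 8 mod 2 = 0.
t = 10: τ(10) = 4; 10 mod 2 = 0.
t = 14: τ(14) = 4; 14 mod 2 = 0.
t = 15: τ(15) = 4; 15 mod 2 = 1.

t = 15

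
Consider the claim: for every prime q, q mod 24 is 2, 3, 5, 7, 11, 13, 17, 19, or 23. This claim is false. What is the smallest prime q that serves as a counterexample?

The first 20 eligible values, up to q = 71, all satisfy the conclusion.
q = 73: 73 mod 24 = 1 — not in {2, 3, 5, 7, 11, 13, 17, 19, 23}.

q = 73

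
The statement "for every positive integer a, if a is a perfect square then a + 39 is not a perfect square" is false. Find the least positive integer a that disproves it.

a = 25

A counterexample is any positive integer a such that a is a perfect square but a + 39 is a perfect square; we check each in order.
For a = 1, 4, 9, 16 the conclusion holds.
a = 25: 25 = 5² and 25 + 39 = 64 = 8².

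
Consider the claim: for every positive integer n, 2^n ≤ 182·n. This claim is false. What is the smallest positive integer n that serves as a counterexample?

Check each positive integer n in order until 2^n > 182·n.
For n = 1, 2, 3, 4, 5, 6, 7, 8, 9, 10 the conclusion holds.
n = 11: 2^n = 2048 and 182·n = 2002, so 2048 > 2002.

n = 11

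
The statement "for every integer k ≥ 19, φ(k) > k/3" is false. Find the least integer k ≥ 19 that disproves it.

k = 24

The first 5 eligible values, up to k = 23, all satisfy the conclusion.
k = 24: φ(24) = 8 and 24/3 = 8, so φ(24) ≤ 24/3.
Hence k = 24 is a counterexample.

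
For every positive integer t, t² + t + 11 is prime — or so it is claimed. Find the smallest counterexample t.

t = 10

For t = 1, 2, 3, 4, 5, 6, 7, 8, 9 the conclusion holds.
t = 10: t² + t + 11 = 121 = 11 × 11, composite.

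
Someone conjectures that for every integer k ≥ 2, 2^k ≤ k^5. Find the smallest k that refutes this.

k = 23

The first 21 eligible values, up to k = 22, all satisfy the conclusion.
k = 23: 2^k = 8388608 and k^5 = 6436343, so 8388608 > 6436343.
Thus k = 23 disproves the claim, and no smaller k works.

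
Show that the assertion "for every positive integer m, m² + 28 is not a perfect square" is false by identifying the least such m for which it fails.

m = 6

The first 5 eligible values, up to m = 5, all satisfy the conclusion.
m = 6: 6² + 28 = 64 = 8², a perfect square.
Thus m = 6 disproves the claim, and no smaller m works.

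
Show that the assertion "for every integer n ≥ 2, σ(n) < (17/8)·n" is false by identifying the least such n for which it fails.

Check each integer n ≥ 2 in order until the claim fails.
For n = 2, 3, 4, 5, 6, 7, 8, 9, 10, 11 the conclusion holds.
n = 12: σ(12) = 28; 28 ≥ 51/2.

n = 12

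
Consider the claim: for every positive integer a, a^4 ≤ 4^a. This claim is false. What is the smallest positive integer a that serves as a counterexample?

a = 3

A counterexample is any positive integer a such that a^4 > 4^a; we check each in order.
a = 1: a^4 = 1 and 4^a = 4, so 1 ≤ 4.
a = 2: a^4 = 16 and 4^a = 16, so 16 ≤ 16.
a = 3: a^4 = 81 and 4^a = 64, so 81 > 64.
Thus a = 3 disproves the claim, and no smaller a works.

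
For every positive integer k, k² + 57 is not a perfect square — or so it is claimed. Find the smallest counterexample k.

k = 8

k = 1: 1² + 57 = 58, not a perfect square.
k = 2: 2² + 57 = 61, not a perfect square.
k = 3: 3² + 57 = 66, not a perfect square.
k = 4: 4² + 57 = 73, not a perfect square.
k = 5: 5² + 57 = 82, not a perfect square.
k = 6: 6² + 57 = 93, not a perfect square.
k = 7: 7² + 57 = 106, not a perfect square.
k = 8: 8² + 57 = 121 = 11², a perfect square.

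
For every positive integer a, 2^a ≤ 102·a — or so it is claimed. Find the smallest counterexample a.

Check each positive integer a in order until 2^a > 102·a.
For a = 1, 2, 3, 4, 5, 6, 7, 8, 9 the conclusion holds.
a = 10: 2^a = 1024 and 102·a = 1020, so 1024 > 1020.

a = 10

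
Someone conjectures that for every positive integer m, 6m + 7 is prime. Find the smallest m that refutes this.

A counterexample is any positive integer m such that 6m + 7 is not prime; we check each in order.
For m = 1, 2 the conclusion holds.
m = 3: 6m + 7 = 25 = 5 × 5, composite.

m = 3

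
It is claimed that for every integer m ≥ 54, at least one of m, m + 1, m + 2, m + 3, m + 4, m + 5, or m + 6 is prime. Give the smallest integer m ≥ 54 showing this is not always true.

The first 36 eligible values, up to m = 89, all satisfy the conclusion.
m = 90: 90 = 2 × 45; 91 = 7 × 13; 92 = 2 × 46; 93 = 3 × 31; 94 = 2 × 47; 95 = 5 × 19; 96 = 2 × 48 — all composite.
Hence m = 90 is a counterexample.

m = 90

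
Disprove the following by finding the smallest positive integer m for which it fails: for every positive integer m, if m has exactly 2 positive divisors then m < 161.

m = 163

A counterexample is any positive integer m such that m has exactly 2 positive divisors but the claim fails; we check each in order.
For m = 2, 3, 5, 7, …, 149, 151, 157 the conclusion holds.
m = 163: τ(163) = 2; 163 ≥ 161.
Thus m = 163 disproves the claim, and no smaller m works.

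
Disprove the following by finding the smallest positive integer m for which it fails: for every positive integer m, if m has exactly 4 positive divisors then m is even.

m = 15

Check each positive integer m in order until m has exactly 4 positive divisors but m is odd.
For m = 6, 8, 10, 14 the conclusion holds.
m = 15: divisors of 15: 1, 3, 5, 15; 15 is odd.
Thus m = 15 disproves the claim, and no smaller m works.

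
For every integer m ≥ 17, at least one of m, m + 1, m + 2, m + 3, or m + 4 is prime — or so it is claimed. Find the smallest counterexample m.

m = 24

The first 7 eligible values, up to m = 23, all satisfy the conclusion.
m = 24: 24 = 2 × 12; 25 = 5 × 5; 26 = 2 × 13; 27 = 3 × 9; 28 = 2 × 14 — all composite.
Thus m = 24 disproves the claim, and no smaller m works.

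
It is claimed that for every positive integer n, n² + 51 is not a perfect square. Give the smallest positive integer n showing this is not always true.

n = 7

We need the least positive integer n for which n² + 51 is a perfect square.
The first 6 eligible values, up to n = 6, all satisfy the conclusion.
n = 7: 7² + 51 = 100 = 10², a perfect square.
Thus n = 7 disproves the claim, and no smaller n works.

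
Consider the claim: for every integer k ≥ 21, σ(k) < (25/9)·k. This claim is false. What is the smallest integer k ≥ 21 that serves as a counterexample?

k = 60

The first 39 eligible values, up to k = 59, all satisfy the conclusion.
k = 60: σ(60) = 168; 168 ≥ 500/3.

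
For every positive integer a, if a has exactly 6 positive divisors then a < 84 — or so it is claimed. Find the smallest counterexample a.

A counterexample is any positive integer a such that a has exactly 6 positive divisors but the claim fails; we check each in order.
For a = 12, 18, 20, 28, …, 68, 75, 76 the conclusion holds.
a = 92: τ(92) = 6; 92 ≥ 84.
Thus a = 92 disproves the claim, and no smaller a works.

a = 92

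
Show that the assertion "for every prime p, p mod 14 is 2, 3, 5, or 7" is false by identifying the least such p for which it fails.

p = 11

Check each prime p in order until the claim fails.
The first 4 eligible values, up to p = 7, all satisfy the conclusion.
p = 11: 11 mod 14 = 11 — not in {2, 3, 5, 7}.
Thus p = 11 disproves the claim, and no smaller p works.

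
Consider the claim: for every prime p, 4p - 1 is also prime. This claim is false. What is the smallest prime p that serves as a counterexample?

p = 7

p = 2: 4p - 1 = 7, prime.
p = 3: 4p - 1 = 11, prime.
p = 5: 4p - 1 = 19, prime.
p = 7: 4p - 1 = 27 = 3 × 9, not prime.
So p = 7 is the smallest counterexample.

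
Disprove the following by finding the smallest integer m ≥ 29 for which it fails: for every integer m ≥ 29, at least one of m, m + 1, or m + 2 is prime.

A counterexample is any integer m ≥ 29 such that m, m + 1, m + 2 are all composite; we check each in order.
m = 29: 29 is prime.
m = 30: 31 is prime.
m = 31: 31 is prime.
m = 32: 32 = 2 × 16; 33 = 3 × 11; 34 = 2 × 17 — all composite.

m = 32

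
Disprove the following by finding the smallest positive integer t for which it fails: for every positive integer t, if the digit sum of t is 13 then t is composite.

t = 67

Check each positive integer t in order until the digit sum of t is 13 but t is prime.
t = 49: digit sum 13; 49 is composite.
t = 58: digit sum 13; 58 is composite.
t = 67: digit sum 13; 67 is prime, not composite.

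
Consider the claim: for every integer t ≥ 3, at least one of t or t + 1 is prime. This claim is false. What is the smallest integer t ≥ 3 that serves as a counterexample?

t = 8

A counterexample is any integer t ≥ 3 such that t, t + 1 are both composite; we check each in order.
For t = 3, 4, 5, 6, 7 the conclusion holds.
t = 8: 8 = 2 × 4; 9 = 3 × 3 — both composite.
Hence t = 8 is a counterexample.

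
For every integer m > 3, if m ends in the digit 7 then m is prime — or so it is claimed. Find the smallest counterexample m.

m = 27

For m = 7, 17 the conclusion holds.
m = 27: 27 ends in 7; 27 = 3 × 9, composite.
So m = 27 is the smallest counterexample.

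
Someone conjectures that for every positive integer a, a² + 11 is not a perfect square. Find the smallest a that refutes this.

We need the least positive integer a for which a² + 11 is a perfect square.
a = 1: 1² + 11 = 12, not a perfect square.
a = 2: 2² + 11 = 15, not a perfect square.
a = 3: 3² + 11 = 20, not a perfect square.
a = 4: 4² + 11 = 27, not a perfect square.
a = 5: 5² + 11 = 36 = 6², a perfect square.

a = 5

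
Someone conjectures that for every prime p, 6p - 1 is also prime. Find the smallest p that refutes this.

For p = 2, 3, 5, 7 the conclusion holds.
p = 11: 6p - 1 = 65 = 5 × 13, not prime.

p = 11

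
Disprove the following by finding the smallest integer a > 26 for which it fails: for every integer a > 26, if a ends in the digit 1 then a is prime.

a = 51

A counterexample is any integer a > 26 such that a ends in the digit 1 but a is not prime; we check each in order.
a = 31: 31 ends in 1 and is prime.
a = 41: 41 ends in 1 and is prime.
a = 51: 51 ends in 1; 51 = 3 × 17, composite.
So a = 51 is the smallest counterexample.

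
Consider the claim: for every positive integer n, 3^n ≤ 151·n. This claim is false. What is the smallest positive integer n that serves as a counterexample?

n = 7

A counterexample is any positive integer n such that 3^n > 151·n; we check each in order.
n = 1: 3^n = 3 and 151·n = 151, so 3 ≤ 151.
n = 2: 3^n = 9 and 151·n = 302, so 9 ≤ 302.
n = 3: 3^n = 27 and 151·n = 453, so 27 ≤ 453.
n = 4: 3^n = 81 and 151·n = 604, so 81 ≤ 604.
n = 5: 3^n = 243 and 151·n = 755, so 243 ≤ 755.
n = 6: 3^n = 729 and 151·n = 906, so 729 ≤ 906.
n = 7: 3^n = 2187 and 151·n = 1057, so 2187 > 1057.
So n = 7 is the smallest counterexample.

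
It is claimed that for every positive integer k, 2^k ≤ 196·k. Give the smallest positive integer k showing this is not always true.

For k = 1, 2, 3, 4, …, 9, 10, 11 the conclusion holds.
k = 12: 2^k = 4096 and 196·k = 2352, so 4096 > 2352.
So k = 12 is the smallest counterexample.

k = 12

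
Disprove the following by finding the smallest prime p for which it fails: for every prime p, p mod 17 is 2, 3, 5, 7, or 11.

p = 13

The first 5 eligible values, up to p = 11, all satisfy the conclusion.
p = 13: 13 mod 17 = 13 — not in {2, 3, 5, 7, 11}.
Thus p = 13 disproves the claim, and no smaller p works.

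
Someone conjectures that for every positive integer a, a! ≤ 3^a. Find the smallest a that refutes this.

a = 7

A counterexample is any positive integer a such that a! > 3^a; we check each in order.
a = 1: a! = 1 and 3^a = 3, so 1 ≤ 3.
a = 2: a! = 2 and 3^a = 9, so 2 ≤ 9.
a = 3: a! = 6 and 3^a = 27, so 6 ≤ 27.
a = 4: a! = 24 and 3^a = 81, so 24 ≤ 81.
a = 5: a! = 120 and 3^a = 243, so 120 ≤ 243.
a = 6: a! = 720 and 3^a = 729, so 720 ≤ 729.
a = 7: a! = 5040 and 3^a = 2187, so 5040 > 2187.
Hence a = 7 is a counterexample.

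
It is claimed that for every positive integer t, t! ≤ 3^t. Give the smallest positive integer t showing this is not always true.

t = 1: t! = 1 and 3^t = 3, so 1 ≤ 3.
t = 2: t! = 2 and 3^t = 9, so 2 ≤ 9.
t = 3: t! = 6 and 3^t = 27, so 6 ≤ 27.
t = 4: t! = 24 and 3^t = 81, so 24 ≤ 81.
t = 5: t! = 120 and 3^t = 243, so 120 ≤ 243.
t = 6: t! = 720 and 3^t = 729, so 720 ≤ 729.
t = 7: t! = 5040 and 3^t = 2187, so 5040 > 2187.
Thus t = 7 disproves the claim, and no smaller t works.

t = 7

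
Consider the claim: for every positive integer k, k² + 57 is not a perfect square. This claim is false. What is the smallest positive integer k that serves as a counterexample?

k = 8

A counterexample is any positive integer k such that k² + 57 is a perfect square; we check each in order.
The first 7 eligible values, up to k = 7, all satisfy the conclusion.
k = 8: 8² + 57 = 121 = 11², a perfect square.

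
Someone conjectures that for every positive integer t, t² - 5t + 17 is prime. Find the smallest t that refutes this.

We need the least positive integer t for which t² - 5t + 17 is not prime.
For t = 1, 2, 3, 4, …, 10, 11, 12 the conclusion holds.
t = 13: t² - 5t + 17 = 121 = 11 × 11, composite.
So t = 13 is the smallest counterexample.

t = 13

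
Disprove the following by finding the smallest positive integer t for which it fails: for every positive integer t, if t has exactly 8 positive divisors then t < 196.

t = 222

We need the least positive integer t for which t has exactly 8 positive divisors but the claim fails.
The first 31 eligible values, up to t = 195, all satisfy the conclusion.
t = 222: τ(222) = 8; 222 ≥ 196.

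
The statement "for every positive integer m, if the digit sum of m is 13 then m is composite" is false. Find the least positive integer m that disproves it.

m = 49: digit sum 13; 49 is composite.
m = 58: digit sum 13; 58 is composite.
m = 67: digit sum 13; 67 is prime, not composite.
Hence m = 67 is a counterexample.

m = 67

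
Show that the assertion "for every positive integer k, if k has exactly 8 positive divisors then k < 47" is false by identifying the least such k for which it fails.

Check each positive integer k in order until k has exactly 8 positive divisors but the claim fails.
For k = 24, 30, 40, 42 the conclusion holds.
k = 54: τ(54) = 8; 54 ≥ 47.

k = 54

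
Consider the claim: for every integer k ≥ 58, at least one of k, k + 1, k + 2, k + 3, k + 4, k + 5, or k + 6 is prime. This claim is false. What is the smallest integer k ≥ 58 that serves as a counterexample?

k = 90

The first 32 eligible values, up to k = 89, all satisfy the conclusion.
k = 90: 90 = 2 × 45; 91 = 7 × 13; 92 = 2 × 46; 93 = 3 × 31; 94 = 2 × 47; 95 = 5 × 19; 96 = 2 × 48 — all composite.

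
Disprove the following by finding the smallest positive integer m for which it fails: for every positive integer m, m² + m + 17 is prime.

m = 16

We need the least positive integer m for which m² + m + 17 is not prime.
For m = 1, 2, 3, 4, …, 13, 14, 15 the conclusion holds.
m = 16: m² + m + 17 = 289 = 17 × 17, composite.
Hence m = 16 is a counterexample.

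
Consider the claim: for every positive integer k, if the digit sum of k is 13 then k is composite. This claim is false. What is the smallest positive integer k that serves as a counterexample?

k = 67

A counterexample is any positive integer k such that the digit sum of k is 13 but k is prime; we check each in order.
For k = 49, 58 the conclusion holds.
k = 67: digit sum 13; 67 is prime, not composite.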